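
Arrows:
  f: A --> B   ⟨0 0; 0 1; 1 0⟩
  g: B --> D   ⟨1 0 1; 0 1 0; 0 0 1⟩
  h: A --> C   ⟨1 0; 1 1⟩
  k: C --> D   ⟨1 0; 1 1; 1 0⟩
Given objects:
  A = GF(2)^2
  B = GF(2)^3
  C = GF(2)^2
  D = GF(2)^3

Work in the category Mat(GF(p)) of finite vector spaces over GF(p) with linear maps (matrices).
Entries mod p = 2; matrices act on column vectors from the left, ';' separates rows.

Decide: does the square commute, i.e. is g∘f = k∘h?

1) trace f;g:
  e0=[1,0] f-->[0,0,1] g-->[1,0,1]
  e1=[0,1] f-->[0,1,0] g-->[0,1,0]
  ⟦path⟧₁ = ⟨1 0; 0 1; 1 0⟩
2) trace h;k:
  e0=[1,0] h-->[1,1] k-->[1,0,1]
  e1=[0,1] h-->[0,1] k-->[0,1,0]
  ⟦path⟧₂ = ⟨1 0; 0 1; 1 0⟩
Equal? same morphism ✓

Answer: COMMUTES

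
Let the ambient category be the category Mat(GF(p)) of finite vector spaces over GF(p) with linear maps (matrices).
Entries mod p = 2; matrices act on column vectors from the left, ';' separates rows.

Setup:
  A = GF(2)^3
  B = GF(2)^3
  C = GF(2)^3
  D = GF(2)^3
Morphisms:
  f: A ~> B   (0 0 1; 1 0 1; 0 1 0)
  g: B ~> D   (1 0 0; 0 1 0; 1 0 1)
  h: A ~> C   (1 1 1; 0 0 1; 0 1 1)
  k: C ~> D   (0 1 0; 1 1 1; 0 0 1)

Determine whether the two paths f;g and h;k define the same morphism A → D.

1) trace f;g:
  e0=⟨1,0,0⟩ f~>⟨0,1,0⟩ g~>⟨0,1,0⟩
  e1=⟨0,1,0⟩ f~>⟨0,0,1⟩ g~>⟨0,0,1⟩
  e2=⟨0,0,1⟩ f~>⟨1,1,0⟩ g~>⟨1,1,1⟩
  ⟦path⟧₁ = (0 0 1; 1 0 1; 0 1 1)
2) trace h;k:
  e0=⟨1,0,0⟩ h~>⟨1,0,0⟩ k~>⟨0,1,0⟩
  e1=⟨0,1,0⟩ h~>⟨1,0,1⟩ k~>⟨0,0,1⟩
  e2=⟨0,0,1⟩ h~>⟨1,1,1⟩ k~>⟨1,1,1⟩
  ⟦path⟧₂ = (0 0 1; 1 0 1; 0 1 1)
Equal? YES — commutes

Answer: COMMUTES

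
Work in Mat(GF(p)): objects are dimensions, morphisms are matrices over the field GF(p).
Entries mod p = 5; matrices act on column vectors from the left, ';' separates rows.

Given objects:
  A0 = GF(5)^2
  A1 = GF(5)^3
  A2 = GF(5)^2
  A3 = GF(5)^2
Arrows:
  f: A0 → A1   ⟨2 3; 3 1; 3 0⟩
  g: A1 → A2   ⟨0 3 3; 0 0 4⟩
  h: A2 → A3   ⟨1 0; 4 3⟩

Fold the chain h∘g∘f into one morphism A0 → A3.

  e0=(1,0) f→(2,3,3) g→(3,2) h→(3,3)
  e1=(0,1) f→(3,1,0) g→(3,0) h→(3,2)
⟦path⟧: ⟨3 3; 3 2⟩

Answer: ⟨3 3; 3 2⟩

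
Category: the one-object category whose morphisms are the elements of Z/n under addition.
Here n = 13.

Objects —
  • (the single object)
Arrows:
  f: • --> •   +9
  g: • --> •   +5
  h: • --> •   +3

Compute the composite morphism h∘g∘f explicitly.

  0 +9≡9 +5≡1 +3≡4  (mod 13)
⟦path⟧: +4

Answer: +4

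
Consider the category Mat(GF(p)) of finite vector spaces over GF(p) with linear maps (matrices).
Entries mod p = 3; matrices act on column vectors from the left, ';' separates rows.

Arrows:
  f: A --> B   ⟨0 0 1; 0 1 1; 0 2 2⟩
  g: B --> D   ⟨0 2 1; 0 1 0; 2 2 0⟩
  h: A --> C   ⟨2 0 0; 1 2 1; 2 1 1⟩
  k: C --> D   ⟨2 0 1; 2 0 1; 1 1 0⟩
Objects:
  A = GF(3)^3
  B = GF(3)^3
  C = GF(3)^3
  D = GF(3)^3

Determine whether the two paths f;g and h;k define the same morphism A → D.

Along f;g (path 1):
  e0=(1,0,0) f-->(0,0,0) g-->(0,0,0)
  e1=(0,1,0) f-->(0,1,2) g-->(1,1,2)
  e2=(0,0,1) f-->(1,1,2) g-->(1,1,1)
  ⟦path⟧₁ = ⟨0 1 1; 0 1 1; 0 2 1⟩
Along h;k (path 2):
  e0=(1,0,0) h-->(2,1,2) k-->(0,0,0)
  e1=(0,1,0) h-->(0,2,1) k-->(1,1,2)
  e2=(0,0,1) h-->(0,1,1) k-->(1,1,1)
  ⟦path⟧₂ = ⟨0 1 1; 0 1 1; 0 2 1⟩
Equal? same morphism ✓

Answer: COMMUTES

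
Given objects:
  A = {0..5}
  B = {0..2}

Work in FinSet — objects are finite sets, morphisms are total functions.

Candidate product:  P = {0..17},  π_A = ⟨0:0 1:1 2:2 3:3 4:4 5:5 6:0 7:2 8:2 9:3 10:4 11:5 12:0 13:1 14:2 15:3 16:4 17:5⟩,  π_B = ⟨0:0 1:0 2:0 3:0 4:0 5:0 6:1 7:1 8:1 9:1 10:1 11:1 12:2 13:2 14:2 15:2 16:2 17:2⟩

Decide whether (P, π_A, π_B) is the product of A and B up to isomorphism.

Answer: NOT A VALID PRODUCT — duplicate pair at indices 8,7

Work:
|A|·|B| = 6·3 = 18;  |P| = 18
Check the pairing map k ↦ (π_A(k), π_B(k)):
  0 : (0,0)
  1 : (1,0)
  2 : (2,0)
  3 : (3,0)
  4 : (4,0)
  5 : (5,0)
  6 : (0,1)
  7 : (2,1)
  8 : (2,1)  ✗ repeats pair of k=7
  9 : (3,1)
  10 : (4,1)
  11 : (5,1)
  12 : (0,2)
  13 : (1,2)
  14 : (2,2)
  15 : (3,2)
  16 : (4,2)
  17 : (5,2)
distinct pairs in image: 17 / 18 needed
  → (2,1) hit at k=7 and k=8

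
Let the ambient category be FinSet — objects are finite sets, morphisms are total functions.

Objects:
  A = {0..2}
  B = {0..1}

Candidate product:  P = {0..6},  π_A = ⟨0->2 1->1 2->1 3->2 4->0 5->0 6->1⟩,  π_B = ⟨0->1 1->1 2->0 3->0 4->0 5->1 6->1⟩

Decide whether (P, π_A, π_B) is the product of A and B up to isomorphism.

Answer: NOT A VALID PRODUCT — |P|=7 ≠ |A|·|B|=6

Derivation:
|A|·|B| = 3·2 = 6;  |P| = 7
  → cardinalities differ; no bijection possible.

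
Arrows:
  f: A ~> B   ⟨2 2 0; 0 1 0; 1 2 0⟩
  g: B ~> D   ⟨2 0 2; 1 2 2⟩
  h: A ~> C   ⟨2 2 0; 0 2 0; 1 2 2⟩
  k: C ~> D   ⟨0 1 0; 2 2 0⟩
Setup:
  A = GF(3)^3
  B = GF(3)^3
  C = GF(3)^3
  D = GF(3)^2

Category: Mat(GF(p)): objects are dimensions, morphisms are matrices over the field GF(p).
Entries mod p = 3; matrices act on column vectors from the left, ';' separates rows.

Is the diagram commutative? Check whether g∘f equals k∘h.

Answer: COMMUTES

Derivation:
Path 1 = f;g:
  e0=[1,0,0] f~>[2,0,1] g~>[0,1]
  e1=[0,1,0] f~>[2,1,2] g~>[2,2]
  e2=[0,0,1] f~>[0,0,0] g~>[0,0]
  result₁ = ⟨0 2 0; 1 2 0⟩
Path 2 = h;k:
  e0=[1,0,0] h~>[2,0,1] k~>[0,1]
  e1=[0,1,0] h~>[2,2,2] k~>[2,2]
  e2=[0,0,1] h~>[0,0,2] k~>[0,0]
  result₂ = ⟨0 2 0; 1 2 0⟩
Equal? YES — commutes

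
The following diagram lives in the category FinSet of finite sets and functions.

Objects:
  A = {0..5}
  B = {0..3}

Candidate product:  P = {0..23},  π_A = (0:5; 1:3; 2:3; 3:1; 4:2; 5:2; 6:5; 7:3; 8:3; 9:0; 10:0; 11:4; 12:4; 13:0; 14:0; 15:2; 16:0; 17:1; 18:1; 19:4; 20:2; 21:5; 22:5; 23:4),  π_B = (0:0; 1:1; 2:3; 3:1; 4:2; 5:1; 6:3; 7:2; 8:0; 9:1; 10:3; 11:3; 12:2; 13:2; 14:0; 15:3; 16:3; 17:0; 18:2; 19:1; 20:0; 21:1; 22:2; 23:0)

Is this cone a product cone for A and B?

|A|·|B| = 6·4 = 24;  |P| = 24
Check the pairing map k ↦ (π_A(k), π_B(k)):
  0 : (5,0)
  1 : (3,1)
  2 : (3,3)
  3 : (1,1)
  4 : (2,2)
  5 : (2,1)
  6 : (5,3)
  7 : (3,2)
  8 : (3,0)
  9 : (0,1)
  10 : (0,3)
  11 : (4,3)
  12 : (4,2)
  13 : (0,2)
  14 : (0,0)
  15 : (2,3)
  16 : (0,3)  ✗ repeats pair of k=10
  17 : (1,0)
  18 : (1,2)
  19 : (4,1)
  20 : (2,0)
  21 : (5,1)
  22 : (5,2)
  23 : (4,0)
distinct pairs in image: 23 / 24 needed
  → (0,3) hit at k=10 and k=16

Answer: NOT A VALID PRODUCT — duplicate pair at indices 10,16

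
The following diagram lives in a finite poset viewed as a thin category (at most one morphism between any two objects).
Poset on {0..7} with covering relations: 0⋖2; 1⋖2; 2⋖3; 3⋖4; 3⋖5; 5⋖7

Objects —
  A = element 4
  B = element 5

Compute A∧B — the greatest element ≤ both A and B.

Answer: A∧B = 3

Derivation:
{x : x⊑A ∧ x⊑B} = {0,1,2,3}  (A=4, B=5)
  0 ⊑ 3
  1 ⊑ 3
  2 ⊑ 3
  3 ⊑ 3
glb = 3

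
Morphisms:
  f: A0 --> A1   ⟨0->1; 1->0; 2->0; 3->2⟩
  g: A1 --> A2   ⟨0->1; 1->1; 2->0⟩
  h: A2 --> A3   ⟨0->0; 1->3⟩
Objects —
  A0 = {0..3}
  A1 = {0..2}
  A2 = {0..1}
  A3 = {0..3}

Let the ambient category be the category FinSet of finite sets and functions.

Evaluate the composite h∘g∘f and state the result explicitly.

  0 f-->1 g-->1 h-->3
  1 f-->0 g-->1 h-->3
  2 f-->0 g-->1 h-->3
  3 f-->2 g-->0 h-->0
result: ⟨0->3; 1->3; 2->3; 3->0⟩

Answer: ⟨0->3; 1->3; 2->3; 3->0⟩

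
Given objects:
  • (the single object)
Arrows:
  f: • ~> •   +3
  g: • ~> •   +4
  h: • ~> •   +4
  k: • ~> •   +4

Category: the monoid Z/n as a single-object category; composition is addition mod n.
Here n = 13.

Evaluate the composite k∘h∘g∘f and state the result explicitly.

  0 +3≡3 +4≡7 +4≡11 +4≡2  (mod 13)
⟦path⟧: +2

Answer: +2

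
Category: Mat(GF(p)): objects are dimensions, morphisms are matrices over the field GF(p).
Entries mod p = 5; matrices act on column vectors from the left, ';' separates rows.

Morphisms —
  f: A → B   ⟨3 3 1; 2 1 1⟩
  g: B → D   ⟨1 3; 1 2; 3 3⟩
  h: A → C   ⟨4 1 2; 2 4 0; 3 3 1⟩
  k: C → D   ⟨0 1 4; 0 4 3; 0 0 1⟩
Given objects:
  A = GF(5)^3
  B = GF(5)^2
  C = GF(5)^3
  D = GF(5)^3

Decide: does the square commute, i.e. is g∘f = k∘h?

Path 1 = f;g:
  e0=(1,0,0) f→(3,2) g→(4,2,0)
  e1=(0,1,0) f→(3,1) g→(1,0,2)
  e2=(0,0,1) f→(1,1) g→(4,3,1)
  composite₁ = ⟨4 1 4; 2 0 3; 0 2 1⟩
Path 2 = h;k:
  e0=(1,0,0) h→(4,2,3) k→(4,2,3)
  e1=(0,1,0) h→(1,4,3) k→(1,0,3)
  e2=(0,0,1) h→(2,0,1) k→(4,3,1)
  composite₂ = ⟨4 1 4; 2 0 3; 3 3 1⟩
Equal? NO — does not commute

Answer: DOES NOT COMMUTE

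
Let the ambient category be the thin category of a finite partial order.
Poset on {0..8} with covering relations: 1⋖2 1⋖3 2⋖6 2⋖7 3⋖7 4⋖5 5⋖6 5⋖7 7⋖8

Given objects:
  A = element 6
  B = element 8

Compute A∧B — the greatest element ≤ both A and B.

{x : x<=A ∧ x<=B} = {1,2,4,5}  (A=6, B=8)
  maximal lower bounds 2 and 5 are incomparable: neither 2<=5 nor 5<=2
→ no greatest lower bound exists

Answer: NO MEET EXISTS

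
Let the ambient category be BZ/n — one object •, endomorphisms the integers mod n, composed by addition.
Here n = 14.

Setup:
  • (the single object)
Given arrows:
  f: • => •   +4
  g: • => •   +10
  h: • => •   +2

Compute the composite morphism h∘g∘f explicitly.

  0 +4≡4 +10≡0 +2≡2  (mod 14)
composite: +2

Answer: +2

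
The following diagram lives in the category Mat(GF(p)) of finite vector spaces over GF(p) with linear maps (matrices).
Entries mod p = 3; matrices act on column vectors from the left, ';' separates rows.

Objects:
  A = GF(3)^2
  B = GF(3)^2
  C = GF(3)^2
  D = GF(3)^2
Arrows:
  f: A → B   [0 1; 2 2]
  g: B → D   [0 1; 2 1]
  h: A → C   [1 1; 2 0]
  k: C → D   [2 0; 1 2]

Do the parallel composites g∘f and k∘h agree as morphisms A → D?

1) trace f;g:
  e0=⟨1,0⟩ f→⟨0,2⟩ g→⟨2,2⟩
  e1=⟨0,1⟩ f→⟨1,2⟩ g→⟨2,1⟩
  result₁ = [2 2; 2 1]
2) trace h;k:
  e0=⟨1,0⟩ h→⟨1,2⟩ k→⟨2,2⟩
  e1=⟨0,1⟩ h→⟨1,0⟩ k→⟨2,1⟩
  result₂ = [2 2; 2 1]
Equal? same morphism ✓

Answer: COMMUTES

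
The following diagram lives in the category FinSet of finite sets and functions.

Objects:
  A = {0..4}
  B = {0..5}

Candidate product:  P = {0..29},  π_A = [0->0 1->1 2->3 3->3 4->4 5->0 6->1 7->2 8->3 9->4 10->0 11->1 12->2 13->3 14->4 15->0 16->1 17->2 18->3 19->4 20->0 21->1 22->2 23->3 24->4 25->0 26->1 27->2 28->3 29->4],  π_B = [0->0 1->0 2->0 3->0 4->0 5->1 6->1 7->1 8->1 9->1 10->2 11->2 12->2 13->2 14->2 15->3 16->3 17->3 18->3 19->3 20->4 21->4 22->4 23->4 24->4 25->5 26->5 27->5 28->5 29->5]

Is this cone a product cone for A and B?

|A|·|B| = 5·6 = 30;  |P| = 30
Check the pairing map k ↦ (π_A(k), π_B(k)):
  0 -> (0,0)
  1 -> (1,0)
  2 -> (3,0)
  3 -> (3,0)  ✗ repeats pair of k=2
  4 -> (4,0)
  5 -> (0,1)
  6 -> (1,1)
  7 -> (2,1)
  8 -> (3,1)
  9 -> (4,1)
  10 -> (0,2)
  11 -> (1,2)
  12 -> (2,2)
  13 -> (3,2)
  14 -> (4,2)
  15 -> (0,3)
  16 -> (1,3)
  17 -> (2,3)
  18 -> (3,3)
  19 -> (4,3)
  20 -> (0,4)
  21 -> (1,4)
  22 -> (2,4)
  23 -> (3,4)
  24 -> (4,4)
  25 -> (0,5)
  26 -> (1,5)
  27 -> (2,5)
  28 -> (3,5)
  29 -> (4,5)
distinct pairs in image: 29 / 30 needed
  → (3,0) hit at k=2 and k=3

Answer: NOT A VALID PRODUCT — duplicate pair at indices 3,2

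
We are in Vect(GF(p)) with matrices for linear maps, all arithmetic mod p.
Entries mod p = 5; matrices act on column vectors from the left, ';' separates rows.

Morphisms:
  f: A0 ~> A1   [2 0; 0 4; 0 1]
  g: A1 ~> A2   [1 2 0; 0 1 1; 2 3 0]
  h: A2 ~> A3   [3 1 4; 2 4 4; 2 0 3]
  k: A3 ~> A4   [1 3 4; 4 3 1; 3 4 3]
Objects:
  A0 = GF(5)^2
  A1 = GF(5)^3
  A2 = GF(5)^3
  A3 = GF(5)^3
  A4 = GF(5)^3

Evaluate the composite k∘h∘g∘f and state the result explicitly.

  e0=(1,0) f~>(2,0,0) g~>(2,0,4) h~>(2,0,1) k~>(1,4,4)
  e1=(0,1) f~>(0,4,1) g~>(3,0,2) h~>(2,4,2) k~>(2,2,3)
result: [1 2; 4 2; 4 3]

Answer: [1 2; 4 2; 4 3]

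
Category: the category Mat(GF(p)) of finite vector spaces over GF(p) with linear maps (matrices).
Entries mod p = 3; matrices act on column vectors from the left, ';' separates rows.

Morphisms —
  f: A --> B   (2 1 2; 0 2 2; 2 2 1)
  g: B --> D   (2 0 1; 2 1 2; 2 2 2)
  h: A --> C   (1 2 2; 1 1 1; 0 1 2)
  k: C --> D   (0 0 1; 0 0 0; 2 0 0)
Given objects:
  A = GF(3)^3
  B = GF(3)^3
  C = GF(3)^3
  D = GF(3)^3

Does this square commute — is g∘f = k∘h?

1) trace f;g:
  e0=[1,0,0] f-->[2,0,2] g-->[0,2,2]
  e1=[0,1,0] f-->[1,2,2] g-->[1,2,1]
  e2=[0,0,1] f-->[2,2,1] g-->[2,2,1]
  composite₁ = (0 1 2; 2 2 2; 2 1 1)
2) trace h;k:
  e0=[1,0,0] h-->[1,1,0] k-->[0,0,2]
  e1=[0,1,0] h-->[2,1,1] k-->[1,0,1]
  e2=[0,0,1] h-->[2,1,2] k-->[2,0,1]
  composite₂ = (0 1 2; 0 0 0; 2 1 1)
Equal? distinct morphisms ✗

Answer: DOES NOT COMMUTE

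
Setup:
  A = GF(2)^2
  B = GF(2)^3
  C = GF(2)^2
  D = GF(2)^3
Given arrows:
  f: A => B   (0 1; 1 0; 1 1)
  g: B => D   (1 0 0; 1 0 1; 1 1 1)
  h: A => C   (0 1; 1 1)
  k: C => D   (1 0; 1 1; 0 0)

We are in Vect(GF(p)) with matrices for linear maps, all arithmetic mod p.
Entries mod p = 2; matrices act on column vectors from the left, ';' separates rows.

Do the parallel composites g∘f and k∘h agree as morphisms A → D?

Path 1 = f;g:
  e0=⟨1,0⟩ f=>⟨0,1,1⟩ g=>⟨0,1,0⟩
  e1=⟨0,1⟩ f=>⟨1,0,1⟩ g=>⟨1,0,0⟩
  result₁ = (0 1; 1 0; 0 0)
Path 2 = h;k:
  e0=⟨1,0⟩ h=>⟨0,1⟩ k=>⟨0,1,0⟩
  e1=⟨0,1⟩ h=>⟨1,1⟩ k=>⟨1,0,0⟩
  result₂ = (0 1; 1 0; 0 0)
Equal? equal; square commutes

Answer: COMMUTES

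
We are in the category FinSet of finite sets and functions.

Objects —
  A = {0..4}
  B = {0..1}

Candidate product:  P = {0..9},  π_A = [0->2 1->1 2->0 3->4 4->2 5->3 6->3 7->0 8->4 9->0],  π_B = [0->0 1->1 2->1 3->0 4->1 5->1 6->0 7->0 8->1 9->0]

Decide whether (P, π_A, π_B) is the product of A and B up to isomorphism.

|A|·|B| = 5·2 = 10;  |P| = 10
Check the pairing map k ↦ (π_A(k), π_B(k)):
  0 -> (2,0)
  1 -> (1,1)
  2 -> (0,1)
  3 -> (4,0)
  4 -> (2,1)
  5 -> (3,1)
  6 -> (3,0)
  7 -> (0,0)
  8 -> (4,1)
  9 -> (0,0)  ✗ repeats pair of k=7
distinct pairs in image: 9 / 10 needed
  → (0,0) hit at k=7 and k=9

Answer: NOT A VALID PRODUCT — duplicate pair at indices 7,9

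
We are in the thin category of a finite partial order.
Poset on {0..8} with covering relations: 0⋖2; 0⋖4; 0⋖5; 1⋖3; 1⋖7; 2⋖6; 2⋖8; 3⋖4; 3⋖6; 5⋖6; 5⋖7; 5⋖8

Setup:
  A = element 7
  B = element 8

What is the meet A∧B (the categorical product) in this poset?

Answer: A∧B = 5

Work:
Common predecessors of 7,8: {0,5}
  0 ≤ 5
  5 ≤ 5
glb = 5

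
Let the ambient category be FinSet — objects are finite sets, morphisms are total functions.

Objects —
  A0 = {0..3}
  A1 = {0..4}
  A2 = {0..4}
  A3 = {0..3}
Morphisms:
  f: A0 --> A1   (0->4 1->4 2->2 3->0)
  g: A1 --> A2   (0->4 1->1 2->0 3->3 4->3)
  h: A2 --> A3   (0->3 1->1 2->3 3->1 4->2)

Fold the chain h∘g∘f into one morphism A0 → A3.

Answer: (0->1 1->1 2->3 3->2)

Derivation:
  0 f-->4 g-->3 h-->1
  1 f-->4 g-->3 h-->1
  2 f-->2 g-->0 h-->3
  3 f-->0 g-->4 h-->2
⟦path⟧: (0->1 1->1 2->3 3->2)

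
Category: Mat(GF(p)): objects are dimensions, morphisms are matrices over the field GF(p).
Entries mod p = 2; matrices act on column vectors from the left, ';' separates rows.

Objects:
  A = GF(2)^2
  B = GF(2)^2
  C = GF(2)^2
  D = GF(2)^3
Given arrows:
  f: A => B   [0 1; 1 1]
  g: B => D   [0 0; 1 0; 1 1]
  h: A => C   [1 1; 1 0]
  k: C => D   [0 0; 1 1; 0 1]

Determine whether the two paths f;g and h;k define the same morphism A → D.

Answer: COMMUTES

Trace:
Path 1 = f;g:
  e0=(1,0) f=>(0,1) g=>(0,0,1)
  e1=(0,1) f=>(1,1) g=>(0,1,0)
  composite₁ = [0 0; 0 1; 1 0]
Path 2 = h;k:
  e0=(1,0) h=>(1,1) k=>(0,0,1)
  e1=(0,1) h=>(1,0) k=>(0,1,0)
  composite₂ = [0 0; 0 1; 1 0]
Equal? YES — commutes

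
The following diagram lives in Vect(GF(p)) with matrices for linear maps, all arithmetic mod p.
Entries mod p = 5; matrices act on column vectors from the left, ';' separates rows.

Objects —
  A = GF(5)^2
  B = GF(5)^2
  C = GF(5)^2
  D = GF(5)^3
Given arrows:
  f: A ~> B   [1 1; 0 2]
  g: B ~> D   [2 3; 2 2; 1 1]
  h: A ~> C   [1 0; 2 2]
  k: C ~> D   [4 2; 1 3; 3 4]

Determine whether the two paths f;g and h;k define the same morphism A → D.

Along f;g (path 1):
  e0=[1,0] f~>[1,0] g~>[2,2,1]
  e1=[0,1] f~>[1,2] g~>[3,1,3]
  result₁ = [2 3; 2 1; 1 3]
Along h;k (path 2):
  e0=[1,0] h~>[1,2] k~>[3,2,1]
  e1=[0,1] h~>[0,2] k~>[4,1,3]
  result₂ = [3 4; 2 1; 1 3]
Equal? distinct morphisms ✗

Answer: DOES NOT COMMUTE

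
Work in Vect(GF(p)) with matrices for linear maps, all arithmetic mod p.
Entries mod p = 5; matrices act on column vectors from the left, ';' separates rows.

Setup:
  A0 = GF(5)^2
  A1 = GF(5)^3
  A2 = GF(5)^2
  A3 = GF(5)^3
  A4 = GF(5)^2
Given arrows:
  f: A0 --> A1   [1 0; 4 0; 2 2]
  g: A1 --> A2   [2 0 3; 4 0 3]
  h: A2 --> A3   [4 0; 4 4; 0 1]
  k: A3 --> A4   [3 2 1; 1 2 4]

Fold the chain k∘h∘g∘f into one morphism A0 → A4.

  e0=⟨1,0⟩ f-->⟨1,4,2⟩ g-->⟨3,0⟩ h-->⟨2,2,0⟩ k-->⟨0,1⟩
  e1=⟨0,1⟩ f-->⟨0,0,2⟩ g-->⟨1,1⟩ h-->⟨4,3,1⟩ k-->⟨4,4⟩
result: [0 4; 1 4]

Answer: [0 4; 1 4]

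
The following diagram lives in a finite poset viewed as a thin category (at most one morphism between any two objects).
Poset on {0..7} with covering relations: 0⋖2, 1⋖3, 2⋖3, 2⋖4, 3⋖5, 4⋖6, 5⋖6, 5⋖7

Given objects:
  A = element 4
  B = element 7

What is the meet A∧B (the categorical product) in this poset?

Answer: A∧B = 2

Work:
Lower bounds of A=4 and B=7: {0,2}
  0 <= 2
  2 <= 2
glb = 2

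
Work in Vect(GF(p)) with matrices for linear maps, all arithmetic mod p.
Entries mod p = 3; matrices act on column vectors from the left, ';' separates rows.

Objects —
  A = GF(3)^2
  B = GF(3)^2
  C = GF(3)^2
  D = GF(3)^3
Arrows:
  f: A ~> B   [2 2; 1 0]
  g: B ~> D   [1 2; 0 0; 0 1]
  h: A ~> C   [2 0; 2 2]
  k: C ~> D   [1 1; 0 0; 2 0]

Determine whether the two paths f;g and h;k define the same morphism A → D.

Answer: COMMUTES

Work:
Path 1 = f;g:
  e0=[1,0] f~>[2,1] g~>[1,0,1]
  e1=[0,1] f~>[2,0] g~>[2,0,0]
  composite₁ = [1 2; 0 0; 1 0]
Path 2 = h;k:
  e0=[1,0] h~>[2,2] k~>[1,0,1]
  e1=[0,1] h~>[0,2] k~>[2,0,0]
  composite₂ = [1 2; 0 0; 1 0]
Equal? equal; square commutes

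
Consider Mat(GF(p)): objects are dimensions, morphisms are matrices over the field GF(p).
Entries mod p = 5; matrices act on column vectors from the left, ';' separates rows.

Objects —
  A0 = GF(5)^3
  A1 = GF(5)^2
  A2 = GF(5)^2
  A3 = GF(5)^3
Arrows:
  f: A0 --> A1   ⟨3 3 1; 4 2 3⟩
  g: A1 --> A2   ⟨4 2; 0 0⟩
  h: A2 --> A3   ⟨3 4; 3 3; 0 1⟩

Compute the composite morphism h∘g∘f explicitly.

  e0=⟨1,0,0⟩ f-->⟨3,4⟩ g-->⟨0,0⟩ h-->⟨0,0,0⟩
  e1=⟨0,1,0⟩ f-->⟨3,2⟩ g-->⟨1,0⟩ h-->⟨3,3,0⟩
  e2=⟨0,0,1⟩ f-->⟨1,3⟩ g-->⟨0,0⟩ h-->⟨0,0,0⟩
⟦path⟧: ⟨0 3 0; 0 3 0; 0 0 0⟩

Answer: ⟨0 3 0; 0 3 0; 0 0 0⟩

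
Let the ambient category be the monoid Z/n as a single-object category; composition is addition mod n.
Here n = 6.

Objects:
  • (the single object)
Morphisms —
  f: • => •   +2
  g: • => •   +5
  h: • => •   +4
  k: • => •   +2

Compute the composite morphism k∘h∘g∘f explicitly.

Answer: +1

Trace:
  0 +2≡2 +5≡1 +4≡5 +2≡1  (mod 6)
result: +1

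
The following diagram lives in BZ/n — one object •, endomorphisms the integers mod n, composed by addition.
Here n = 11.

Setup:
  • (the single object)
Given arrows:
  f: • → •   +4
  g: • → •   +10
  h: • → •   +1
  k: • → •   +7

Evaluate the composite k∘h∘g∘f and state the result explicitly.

Answer: +0

Trace:
  0 +4≡4 +10≡3 +1≡4 +7≡0  (mod 11)
result: +0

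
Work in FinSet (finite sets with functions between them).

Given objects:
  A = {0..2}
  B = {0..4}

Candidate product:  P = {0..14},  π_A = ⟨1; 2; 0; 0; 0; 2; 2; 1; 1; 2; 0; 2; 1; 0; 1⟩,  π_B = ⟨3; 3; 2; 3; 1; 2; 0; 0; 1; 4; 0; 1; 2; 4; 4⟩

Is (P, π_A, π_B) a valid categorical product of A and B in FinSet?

Answer: VALID PRODUCT

Derivation:
|A|·|B| = 3·5 = 15;  |P| = 15
Check the pairing map k ↦ (π_A(k), π_B(k)):
  0 -> (1,3)
  1 -> (2,3)
  2 -> (0,2)
  3 -> (0,3)
  4 -> (0,1)
  5 -> (2,2)
  6 -> (2,0)
  7 -> (1,0)
  8 -> (1,1)
  9 -> (2,4)
  10 -> (0,0)
  11 -> (2,1)
  12 -> (1,2)
  13 -> (0,4)
  14 -> (1,4)
distinct pairs in image: 15 / 15 needed
  → bijection onto A×B; projections well-typed.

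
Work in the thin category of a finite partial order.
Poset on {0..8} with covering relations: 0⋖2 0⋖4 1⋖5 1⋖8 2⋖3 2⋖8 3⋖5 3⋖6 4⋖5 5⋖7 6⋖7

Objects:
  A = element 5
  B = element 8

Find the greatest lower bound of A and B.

Answer: NO MEET EXISTS

Trace:
Common predecessors of 5,8: {0,1,2}
  maximal lower bounds 1 and 2 are incomparable: neither 1⊑2 nor 2⊑1
→ no greatest lower bound exists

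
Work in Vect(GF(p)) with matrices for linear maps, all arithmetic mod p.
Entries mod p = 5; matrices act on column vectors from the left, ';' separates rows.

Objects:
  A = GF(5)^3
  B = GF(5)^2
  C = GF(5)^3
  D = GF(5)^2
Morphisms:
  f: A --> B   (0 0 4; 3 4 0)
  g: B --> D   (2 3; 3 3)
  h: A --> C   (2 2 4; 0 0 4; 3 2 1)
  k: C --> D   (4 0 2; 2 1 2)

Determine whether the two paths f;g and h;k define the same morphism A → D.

Along f;g (path 1):
  e0=(1,0,0) f-->(0,3) g-->(4,4)
  e1=(0,1,0) f-->(0,4) g-->(2,2)
  e2=(0,0,1) f-->(4,0) g-->(3,2)
  composite₁ = (4 2 3; 4 2 2)
Along h;k (path 2):
  e0=(1,0,0) h-->(2,0,3) k-->(4,0)
  e1=(0,1,0) h-->(2,0,2) k-->(2,3)
  e2=(0,0,1) h-->(4,4,1) k-->(3,4)
  composite₂ = (4 2 3; 0 3 4)
Equal? NO — does not commute

Answer: DOES NOT COMMUTE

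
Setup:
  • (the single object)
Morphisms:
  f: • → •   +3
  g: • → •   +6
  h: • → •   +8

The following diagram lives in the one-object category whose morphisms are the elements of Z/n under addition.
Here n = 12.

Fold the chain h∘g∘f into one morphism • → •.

  0 +3≡3 +6≡9 +8≡5  (mod 12)
⟦path⟧: +5

Answer: +5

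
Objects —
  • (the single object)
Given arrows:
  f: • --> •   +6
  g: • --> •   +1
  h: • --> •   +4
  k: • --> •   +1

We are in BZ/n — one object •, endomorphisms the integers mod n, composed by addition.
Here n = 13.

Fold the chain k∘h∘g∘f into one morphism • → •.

  0 +6≡6 +1≡7 +4≡11 +1≡12  (mod 13)
⟦path⟧: +12

Answer: +12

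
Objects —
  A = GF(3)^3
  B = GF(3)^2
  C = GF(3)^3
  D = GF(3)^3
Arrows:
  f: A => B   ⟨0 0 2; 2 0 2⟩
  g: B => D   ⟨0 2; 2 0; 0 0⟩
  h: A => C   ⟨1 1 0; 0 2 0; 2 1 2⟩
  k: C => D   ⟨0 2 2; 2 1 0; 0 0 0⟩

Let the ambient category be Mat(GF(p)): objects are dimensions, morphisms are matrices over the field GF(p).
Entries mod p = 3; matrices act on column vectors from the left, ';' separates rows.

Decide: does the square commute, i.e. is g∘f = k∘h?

Answer: DOES NOT COMMUTE

Work:
Path 1 = f;g:
  e0=(1,0,0) f=>(0,2) g=>(1,0,0)
  e1=(0,1,0) f=>(0,0) g=>(0,0,0)
  e2=(0,0,1) f=>(2,2) g=>(1,1,0)
  ⟦path⟧₁ = ⟨1 0 1; 0 0 1; 0 0 0⟩
Path 2 = h;k:
  e0=(1,0,0) h=>(1,0,2) k=>(1,2,0)
  e1=(0,1,0) h=>(1,2,1) k=>(0,1,0)
  e2=(0,0,1) h=>(0,0,2) k=>(1,0,0)
  ⟦path⟧₂ = ⟨1 0 1; 2 1 0; 0 0 0⟩
Equal? NO — does not commute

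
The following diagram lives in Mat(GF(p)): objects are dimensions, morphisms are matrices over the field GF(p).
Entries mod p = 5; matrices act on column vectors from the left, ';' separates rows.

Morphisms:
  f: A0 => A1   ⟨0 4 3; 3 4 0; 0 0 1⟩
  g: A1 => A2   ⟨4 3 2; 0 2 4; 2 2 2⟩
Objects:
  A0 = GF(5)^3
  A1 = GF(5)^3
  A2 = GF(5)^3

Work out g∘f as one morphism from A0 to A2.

  e0=(1,0,0) f=>(0,3,0) g=>(4,1,1)
  e1=(0,1,0) f=>(4,4,0) g=>(3,3,1)
  e2=(0,0,1) f=>(3,0,1) g=>(4,4,3)
composite: ⟨4 3 4; 1 3 4; 1 1 3⟩

Answer: ⟨4 3 4; 1 3 4; 1 1 3⟩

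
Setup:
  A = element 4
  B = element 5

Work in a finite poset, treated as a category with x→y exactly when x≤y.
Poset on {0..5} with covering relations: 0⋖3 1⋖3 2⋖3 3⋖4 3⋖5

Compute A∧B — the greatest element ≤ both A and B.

Answer: A∧B = 3

Trace:
Common predecessors of 4,5: {0,1,2,3}
  0 ≤ 3
  1 ≤ 3
  2 ≤ 3
  3 ≤ 3
glb = 3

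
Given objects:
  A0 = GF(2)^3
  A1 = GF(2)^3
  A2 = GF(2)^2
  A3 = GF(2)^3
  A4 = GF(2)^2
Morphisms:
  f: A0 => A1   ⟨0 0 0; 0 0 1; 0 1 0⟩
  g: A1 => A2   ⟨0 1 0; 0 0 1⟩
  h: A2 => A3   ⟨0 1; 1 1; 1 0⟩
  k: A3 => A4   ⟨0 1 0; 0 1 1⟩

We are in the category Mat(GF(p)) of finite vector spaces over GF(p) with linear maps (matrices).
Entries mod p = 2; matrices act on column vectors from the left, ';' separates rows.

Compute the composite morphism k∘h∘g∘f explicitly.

Answer: ⟨0 1 1; 0 1 0⟩

Work:
  e0=(1,0,0) f=>(0,0,0) g=>(0,0) h=>(0,0,0) k=>(0,0)
  e1=(0,1,0) f=>(0,0,1) g=>(0,1) h=>(1,1,0) k=>(1,1)
  e2=(0,0,1) f=>(0,1,0) g=>(1,0) h=>(0,1,1) k=>(1,0)
result: ⟨0 1 1; 0 1 0⟩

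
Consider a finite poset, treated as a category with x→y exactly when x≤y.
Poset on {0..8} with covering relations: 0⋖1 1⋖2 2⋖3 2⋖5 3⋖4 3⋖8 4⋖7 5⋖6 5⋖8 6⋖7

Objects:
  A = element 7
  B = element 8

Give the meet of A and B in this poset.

{x : x⊑A ∧ x⊑B} = {0,1,2,3,5}  (A=7, B=8)
  maximal lower bounds 3 and 5 are incomparable: neither 3⊑5 nor 5⊑3
→ no greatest lower bound exists

Answer: NO MEET EXISTS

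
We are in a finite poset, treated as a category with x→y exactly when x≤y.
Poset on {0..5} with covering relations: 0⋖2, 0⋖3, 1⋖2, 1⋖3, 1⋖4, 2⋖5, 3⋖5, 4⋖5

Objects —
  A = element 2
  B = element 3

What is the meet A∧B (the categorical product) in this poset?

{x : x⊑A ∧ x⊑B} = {0,1}  (A=2, B=3)
  maximal lower bounds 0 and 1 are incomparable: neither 0⊑1 nor 1⊑0
→ no greatest lower bound exists

Answer: NO MEET EXISTS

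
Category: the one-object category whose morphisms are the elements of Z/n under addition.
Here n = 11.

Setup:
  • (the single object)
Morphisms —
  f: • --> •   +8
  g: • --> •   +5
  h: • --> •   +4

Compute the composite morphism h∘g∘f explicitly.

Answer: +6

Derivation:
  0 +8≡8 +5≡2 +4≡6  (mod 11)
⟦path⟧: +6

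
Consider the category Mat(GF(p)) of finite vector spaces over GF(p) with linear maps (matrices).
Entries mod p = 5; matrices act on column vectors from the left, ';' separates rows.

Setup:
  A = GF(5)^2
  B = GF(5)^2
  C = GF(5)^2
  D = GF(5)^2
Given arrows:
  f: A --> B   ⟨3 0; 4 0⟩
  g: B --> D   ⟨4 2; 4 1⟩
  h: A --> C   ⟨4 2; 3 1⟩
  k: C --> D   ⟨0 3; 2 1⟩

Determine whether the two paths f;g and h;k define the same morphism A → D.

Path 1 = f;g:
  e0=(1,0) f-->(3,4) g-->(0,1)
  e1=(0,1) f-->(0,0) g-->(0,0)
  result₁ = ⟨0 0; 1 0⟩
Path 2 = h;k:
  e0=(1,0) h-->(4,3) k-->(4,1)
  e1=(0,1) h-->(2,1) k-->(3,0)
  result₂ = ⟨4 3; 1 0⟩
Equal? NO — does not commute

Answer: DOES NOT COMMUTE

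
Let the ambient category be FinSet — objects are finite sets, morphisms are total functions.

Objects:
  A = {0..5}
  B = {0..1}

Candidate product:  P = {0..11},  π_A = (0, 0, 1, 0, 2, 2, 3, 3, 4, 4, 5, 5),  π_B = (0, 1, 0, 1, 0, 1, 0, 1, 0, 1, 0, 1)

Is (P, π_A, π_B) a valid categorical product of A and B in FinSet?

Answer: NOT A VALID PRODUCT — duplicate pair at indices 1,3

Derivation:
|A|·|B| = 6·2 = 12;  |P| = 12
Check the pairing map k ↦ (π_A(k), π_B(k)):
  0 : (0,0)
  1 : (0,1)
  2 : (1,0)
  3 : (0,1)  ✗ repeats pair of k=1
  4 : (2,0)
  5 : (2,1)
  6 : (3,0)
  7 : (3,1)
  8 : (4,0)
  9 : (4,1)
  10 : (5,0)
  11 : (5,1)
distinct pairs in image: 11 / 12 needed
  → (0,1) hit at k=1 and k=3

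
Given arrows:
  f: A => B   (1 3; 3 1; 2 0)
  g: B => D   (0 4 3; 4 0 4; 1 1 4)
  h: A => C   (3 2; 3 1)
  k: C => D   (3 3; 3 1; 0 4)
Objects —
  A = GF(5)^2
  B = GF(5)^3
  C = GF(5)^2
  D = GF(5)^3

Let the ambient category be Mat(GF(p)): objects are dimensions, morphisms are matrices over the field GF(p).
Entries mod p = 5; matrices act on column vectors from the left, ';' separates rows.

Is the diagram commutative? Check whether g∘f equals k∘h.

Path 1 = f;g:
  e0=⟨1,0⟩ f=>⟨1,3,2⟩ g=>⟨3,2,2⟩
  e1=⟨0,1⟩ f=>⟨3,1,0⟩ g=>⟨4,2,4⟩
  composite₁ = (3 4; 2 2; 2 4)
Path 2 = h;k:
  e0=⟨1,0⟩ h=>⟨3,3⟩ k=>⟨3,2,2⟩
  e1=⟨0,1⟩ h=>⟨2,1⟩ k=>⟨4,2,4⟩
  composite₂ = (3 4; 2 2; 2 4)
Equal? YES — commutes

Answer: COMMUTES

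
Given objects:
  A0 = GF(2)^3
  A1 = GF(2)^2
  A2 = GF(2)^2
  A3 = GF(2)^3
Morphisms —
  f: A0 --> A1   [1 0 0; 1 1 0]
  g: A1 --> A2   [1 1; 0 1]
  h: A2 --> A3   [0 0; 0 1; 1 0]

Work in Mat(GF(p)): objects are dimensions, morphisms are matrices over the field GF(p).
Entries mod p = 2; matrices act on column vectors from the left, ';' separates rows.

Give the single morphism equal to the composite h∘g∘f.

Answer: [0 0 0; 1 1 0; 0 1 0]

Derivation:
  e0=⟨1,0,0⟩ f-->⟨1,1⟩ g-->⟨0,1⟩ h-->⟨0,1,0⟩
  e1=⟨0,1,0⟩ f-->⟨0,1⟩ g-->⟨1,1⟩ h-->⟨0,1,1⟩
  e2=⟨0,0,1⟩ f-->⟨0,0⟩ g-->⟨0,0⟩ h-->⟨0,0,0⟩
result: [0 0 0; 1 1 0; 0 1 0]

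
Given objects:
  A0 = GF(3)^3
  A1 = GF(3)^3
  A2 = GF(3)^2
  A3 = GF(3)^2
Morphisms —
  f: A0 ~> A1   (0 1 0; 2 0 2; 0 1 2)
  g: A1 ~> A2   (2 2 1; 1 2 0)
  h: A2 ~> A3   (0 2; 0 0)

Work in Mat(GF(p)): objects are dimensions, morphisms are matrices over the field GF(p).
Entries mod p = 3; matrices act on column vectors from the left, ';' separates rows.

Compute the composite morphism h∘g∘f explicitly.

Answer: (2 2 2; 0 0 0)

Work:
  e0=(1,0,0) f~>(0,2,0) g~>(1,1) h~>(2,0)
  e1=(0,1,0) f~>(1,0,1) g~>(0,1) h~>(2,0)
  e2=(0,0,1) f~>(0,2,2) g~>(0,1) h~>(2,0)
result: (2 2 2; 0 0 0)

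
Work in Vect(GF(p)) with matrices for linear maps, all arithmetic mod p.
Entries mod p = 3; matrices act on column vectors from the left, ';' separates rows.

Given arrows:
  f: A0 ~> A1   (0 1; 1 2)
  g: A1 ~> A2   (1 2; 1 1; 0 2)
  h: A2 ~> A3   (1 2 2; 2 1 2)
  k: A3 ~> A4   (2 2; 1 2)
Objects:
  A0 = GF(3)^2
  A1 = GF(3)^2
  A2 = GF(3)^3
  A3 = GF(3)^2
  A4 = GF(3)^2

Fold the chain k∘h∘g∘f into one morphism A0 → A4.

  e0=(1,0) f~>(0,1) g~>(2,1,2) h~>(2,0) k~>(1,2)
  e1=(0,1) f~>(1,2) g~>(2,0,1) h~>(1,0) k~>(2,1)
composite: (1 2; 2 1)

Answer: (1 2; 2 1)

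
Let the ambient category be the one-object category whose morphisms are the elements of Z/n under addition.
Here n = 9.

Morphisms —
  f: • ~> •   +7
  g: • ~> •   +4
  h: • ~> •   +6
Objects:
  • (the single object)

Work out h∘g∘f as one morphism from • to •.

Answer: +8

Work:
  0 +7≡7 +4≡2 +6≡8  (mod 9)
result: +8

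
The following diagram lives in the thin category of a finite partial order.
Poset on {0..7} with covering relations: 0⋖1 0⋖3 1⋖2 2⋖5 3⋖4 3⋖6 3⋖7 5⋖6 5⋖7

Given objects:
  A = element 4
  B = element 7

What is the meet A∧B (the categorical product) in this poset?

Common predecessors of 4,7: {0,3}
  0 ≤ 3
  3 ≤ 3
glb = 3

Answer: A∧B = 3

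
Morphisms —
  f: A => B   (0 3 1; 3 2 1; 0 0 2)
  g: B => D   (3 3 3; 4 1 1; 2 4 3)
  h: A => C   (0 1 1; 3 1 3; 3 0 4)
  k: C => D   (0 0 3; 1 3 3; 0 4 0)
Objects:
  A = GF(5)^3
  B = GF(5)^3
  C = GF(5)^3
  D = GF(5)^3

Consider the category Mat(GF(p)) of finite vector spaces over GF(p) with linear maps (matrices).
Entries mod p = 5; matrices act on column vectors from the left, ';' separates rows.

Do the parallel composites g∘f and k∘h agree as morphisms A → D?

1) trace f;g:
  e0=(1,0,0) f=>(0,3,0) g=>(4,3,2)
  e1=(0,1,0) f=>(3,2,0) g=>(0,4,4)
  e2=(0,0,1) f=>(1,1,2) g=>(2,2,2)
  ⟦path⟧₁ = (4 0 2; 3 4 2; 2 4 2)
2) trace h;k:
  e0=(1,0,0) h=>(0,3,3) k=>(4,3,2)
  e1=(0,1,0) h=>(1,1,0) k=>(0,4,4)
  e2=(0,0,1) h=>(1,3,4) k=>(2,2,2)
  ⟦path⟧₂ = (4 0 2; 3 4 2; 2 4 2)
Equal? equal; square commutes

Answer: COMMUTES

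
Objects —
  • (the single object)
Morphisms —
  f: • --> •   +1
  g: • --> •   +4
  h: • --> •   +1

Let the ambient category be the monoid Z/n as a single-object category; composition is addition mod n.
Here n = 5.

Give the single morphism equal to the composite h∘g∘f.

  0 +1≡1 +4≡0 +1≡1  (mod 5)
⟦path⟧: +1

Answer: +1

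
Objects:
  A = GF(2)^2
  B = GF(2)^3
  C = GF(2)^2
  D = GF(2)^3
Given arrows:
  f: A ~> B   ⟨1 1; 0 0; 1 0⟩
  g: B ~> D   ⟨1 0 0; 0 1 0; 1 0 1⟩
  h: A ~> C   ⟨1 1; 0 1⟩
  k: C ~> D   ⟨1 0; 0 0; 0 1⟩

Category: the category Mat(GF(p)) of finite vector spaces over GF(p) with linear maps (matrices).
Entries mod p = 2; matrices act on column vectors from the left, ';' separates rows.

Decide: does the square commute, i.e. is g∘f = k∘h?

Answer: COMMUTES

Trace:
Along f;g (path 1):
  e0=[1,0] f~>[1,0,1] g~>[1,0,0]
  e1=[0,1] f~>[1,0,0] g~>[1,0,1]
  result₁ = ⟨1 1; 0 0; 0 1⟩
Along h;k (path 2):
  e0=[1,0] h~>[1,0] k~>[1,0,0]
  e1=[0,1] h~>[1,1] k~>[1,0,1]
  result₂ = ⟨1 1; 0 0; 0 1⟩
Equal? YES — commutes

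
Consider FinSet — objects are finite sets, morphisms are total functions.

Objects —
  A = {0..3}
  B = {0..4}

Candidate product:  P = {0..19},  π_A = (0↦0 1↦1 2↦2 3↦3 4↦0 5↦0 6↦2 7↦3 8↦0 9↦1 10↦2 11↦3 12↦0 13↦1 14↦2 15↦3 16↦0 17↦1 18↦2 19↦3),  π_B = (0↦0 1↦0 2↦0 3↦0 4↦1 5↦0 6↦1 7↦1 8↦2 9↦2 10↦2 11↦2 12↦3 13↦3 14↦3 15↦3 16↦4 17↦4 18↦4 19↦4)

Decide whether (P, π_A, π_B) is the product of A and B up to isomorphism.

|A|·|B| = 4·5 = 20;  |P| = 20
Check the pairing map k ↦ (π_A(k), π_B(k)):
  0 ↦ (0,0)
  1 ↦ (1,0)
  2 ↦ (2,0)
  3 ↦ (3,0)
  4 ↦ (0,1)
  5 ↦ (0,0)  ✗ repeats pair of k=0
  6 ↦ (2,1)
  7 ↦ (3,1)
  8 ↦ (0,2)
  9 ↦ (1,2)
  10 ↦ (2,2)
  11 ↦ (3,2)
  12 ↦ (0,3)
  13 ↦ (1,3)
  14 ↦ (2,3)
  15 ↦ (3,3)
  16 ↦ (0,4)
  17 ↦ (1,4)
  18 ↦ (2,4)
  19 ↦ (3,4)
distinct pairs in image: 19 / 20 needed
  → (0,0) hit at k=0 and k=5

Answer: NOT A VALID PRODUCT — duplicate pair at indices 0,5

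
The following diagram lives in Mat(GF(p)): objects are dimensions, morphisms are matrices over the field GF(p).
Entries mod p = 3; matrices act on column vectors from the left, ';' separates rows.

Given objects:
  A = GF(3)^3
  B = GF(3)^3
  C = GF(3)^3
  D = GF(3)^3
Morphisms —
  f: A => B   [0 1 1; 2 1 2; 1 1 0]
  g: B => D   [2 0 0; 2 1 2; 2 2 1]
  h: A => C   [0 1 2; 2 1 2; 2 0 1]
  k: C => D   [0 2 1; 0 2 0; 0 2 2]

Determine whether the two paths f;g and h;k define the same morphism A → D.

Answer: COMMUTES

Derivation:
1) trace f;g:
  e0=[1,0,0] f=>[0,2,1] g=>[0,1,2]
  e1=[0,1,0] f=>[1,1,1] g=>[2,2,2]
  e2=[0,0,1] f=>[1,2,0] g=>[2,1,0]
  composite₁ = [0 2 2; 1 2 1; 2 2 0]
2) trace h;k:
  e0=[1,0,0] h=>[0,2,2] k=>[0,1,2]
  e1=[0,1,0] h=>[1,1,0] k=>[2,2,2]
  e2=[0,0,1] h=>[2,2,1] k=>[2,1,0]
  composite₂ = [0 2 2; 1 2 1; 2 2 0]
Equal? equal; square commutes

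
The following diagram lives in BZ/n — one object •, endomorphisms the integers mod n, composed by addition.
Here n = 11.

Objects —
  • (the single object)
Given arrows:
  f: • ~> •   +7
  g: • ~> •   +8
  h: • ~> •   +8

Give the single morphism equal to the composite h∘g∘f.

  0 +7≡7 +8≡4 +8≡1  (mod 11)
result: +1

Answer: +1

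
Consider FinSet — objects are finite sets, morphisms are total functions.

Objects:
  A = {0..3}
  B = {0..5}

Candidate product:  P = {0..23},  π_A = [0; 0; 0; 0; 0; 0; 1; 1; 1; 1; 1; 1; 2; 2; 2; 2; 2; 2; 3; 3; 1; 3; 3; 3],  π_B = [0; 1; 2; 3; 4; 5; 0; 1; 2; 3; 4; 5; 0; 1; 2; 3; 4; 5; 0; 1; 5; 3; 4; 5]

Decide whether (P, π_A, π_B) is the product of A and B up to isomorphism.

Answer: NOT A VALID PRODUCT — duplicate pair at indices 11,20

Trace:
|A|·|B| = 4·6 = 24;  |P| = 24
Check the pairing map k ↦ (π_A(k), π_B(k)):
  0 : (0,0)
  1 : (0,1)
  2 : (0,2)
  3 : (0,3)
  4 : (0,4)
  5 : (0,5)
  6 : (1,0)
  7 : (1,1)
  8 : (1,2)
  9 : (1,3)
  10 : (1,4)
  11 : (1,5)
  12 : (2,0)
  13 : (2,1)
  14 : (2,2)
  15 : (2,3)
  16 : (2,4)
  17 : (2,5)
  18 : (3,0)
  19 : (3,1)
  20 : (1,5)  ✗ repeats pair of k=11
  21 : (3,3)
  22 : (3,4)
  23 : (3,5)
distinct pairs in image: 23 / 24 needed
  → (1,5) hit at k=11 and k=20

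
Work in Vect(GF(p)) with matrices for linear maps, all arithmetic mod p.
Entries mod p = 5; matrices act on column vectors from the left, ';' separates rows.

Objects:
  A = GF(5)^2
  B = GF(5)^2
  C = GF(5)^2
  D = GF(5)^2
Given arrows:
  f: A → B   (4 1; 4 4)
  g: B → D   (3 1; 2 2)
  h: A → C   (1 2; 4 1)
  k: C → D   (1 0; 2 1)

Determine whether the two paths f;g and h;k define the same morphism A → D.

Answer: COMMUTES

Trace:
Path 1 = f;g:
  e0=⟨1,0⟩ f→⟨4,4⟩ g→⟨1,1⟩
  e1=⟨0,1⟩ f→⟨1,4⟩ g→⟨2,0⟩
  ⟦path⟧₁ = (1 2; 1 0)
Path 2 = h;k:
  e0=⟨1,0⟩ h→⟨1,4⟩ k→⟨1,1⟩
  e1=⟨0,1⟩ h→⟨2,1⟩ k→⟨2,0⟩
  ⟦path⟧₂ = (1 2; 1 0)
Equal? YES — commutes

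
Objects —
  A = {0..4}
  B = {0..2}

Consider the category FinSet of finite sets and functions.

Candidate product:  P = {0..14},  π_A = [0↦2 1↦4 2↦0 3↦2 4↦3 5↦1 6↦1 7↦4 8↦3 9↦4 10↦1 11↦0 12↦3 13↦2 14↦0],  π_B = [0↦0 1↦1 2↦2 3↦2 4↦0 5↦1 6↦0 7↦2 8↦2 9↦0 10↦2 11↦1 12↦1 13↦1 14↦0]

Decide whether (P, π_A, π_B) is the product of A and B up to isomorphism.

Answer: VALID PRODUCT

Derivation:
|A|·|B| = 5·3 = 15;  |P| = 15
Check the pairing map k ↦ (π_A(k), π_B(k)):
  0 ↦ (2,0)
  1 ↦ (4,1)
  2 ↦ (0,2)
  3 ↦ (2,2)
  4 ↦ (3,0)
  5 ↦ (1,1)
  6 ↦ (1,0)
  7 ↦ (4,2)
  8 ↦ (3,2)
  9 ↦ (4,0)
  10 ↦ (1,2)
  11 ↦ (0,1)
  12 ↦ (3,1)
  13 ↦ (2,1)
  14 ↦ (0,0)
distinct pairs in image: 15 / 15 needed
  → bijection onto A×B; projections well-typed.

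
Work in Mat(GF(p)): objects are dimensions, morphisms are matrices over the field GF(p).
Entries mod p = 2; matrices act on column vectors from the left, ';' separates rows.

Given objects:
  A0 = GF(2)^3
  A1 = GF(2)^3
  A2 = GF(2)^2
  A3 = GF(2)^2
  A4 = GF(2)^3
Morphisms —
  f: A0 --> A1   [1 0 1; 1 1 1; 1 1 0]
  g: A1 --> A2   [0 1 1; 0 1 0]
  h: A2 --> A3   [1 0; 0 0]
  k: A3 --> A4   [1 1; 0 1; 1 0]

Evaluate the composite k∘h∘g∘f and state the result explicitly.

Answer: [0 0 1; 0 0 0; 0 0 1]

Trace:
  e0=(1,0,0) f-->(1,1,1) g-->(0,1) h-->(0,0) k-->(0,0,0)
  e1=(0,1,0) f-->(0,1,1) g-->(0,1) h-->(0,0) k-->(0,0,0)
  e2=(0,0,1) f-->(1,1,0) g-->(1,1) h-->(1,0) k-->(1,0,1)
⟦path⟧: [0 0 1; 0 0 0; 0 0 1]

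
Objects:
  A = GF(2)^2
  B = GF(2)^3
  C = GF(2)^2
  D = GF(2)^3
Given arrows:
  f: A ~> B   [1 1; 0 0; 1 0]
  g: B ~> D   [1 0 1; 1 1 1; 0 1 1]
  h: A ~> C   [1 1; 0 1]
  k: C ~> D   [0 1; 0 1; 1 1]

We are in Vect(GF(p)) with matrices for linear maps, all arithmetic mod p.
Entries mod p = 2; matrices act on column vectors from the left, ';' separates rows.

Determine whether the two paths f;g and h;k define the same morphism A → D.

Answer: COMMUTES

Work:
Along f;g (path 1):
  e0=⟨1,0⟩ f~>⟨1,0,1⟩ g~>⟨0,0,1⟩
  e1=⟨0,1⟩ f~>⟨1,0,0⟩ g~>⟨1,1,0⟩
  ⟦path⟧₁ = [0 1; 0 1; 1 0]
Along h;k (path 2):
  e0=⟨1,0⟩ h~>⟨1,0⟩ k~>⟨0,0,1⟩
  e1=⟨0,1⟩ h~>⟨1,1⟩ k~>⟨1,1,0⟩
  ⟦path⟧₂ = [0 1; 0 1; 1 0]
Equal? same morphism ✓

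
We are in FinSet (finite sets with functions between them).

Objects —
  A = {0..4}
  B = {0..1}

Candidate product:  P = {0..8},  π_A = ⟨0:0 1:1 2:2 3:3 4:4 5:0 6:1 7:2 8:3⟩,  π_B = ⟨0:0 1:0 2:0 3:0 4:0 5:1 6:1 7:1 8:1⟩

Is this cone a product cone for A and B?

|A|·|B| = 5·2 = 10;  |P| = 9
  → cardinalities differ; no bijection possible.

Answer: NOT A VALID PRODUCT — |P|=9 ≠ |A|·|B|=10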